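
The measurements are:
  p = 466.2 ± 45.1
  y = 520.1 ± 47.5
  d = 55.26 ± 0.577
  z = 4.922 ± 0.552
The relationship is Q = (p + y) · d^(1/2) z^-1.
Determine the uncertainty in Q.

Let u = p + y = 986.3. δu = √(δp² + δy²) = √(2030 + 2260) = 65.5, so δu/u = 0.0664.
Q is then a monomial in u, d, z:
δQ/Q = √((δu/u)² + (½·δd/d)² + (-1·δz/z)²) = √(0.00441 + 2.73e-05 + 0.0126) = 0.130
Q = 1490, so δQ = 0.130 × 1490 = 194.

194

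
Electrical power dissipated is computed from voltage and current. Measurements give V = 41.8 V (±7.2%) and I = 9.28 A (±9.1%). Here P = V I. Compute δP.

For a monomial P ∝ V, I, fractional errors add in quadrature:
  (1·δV/V)² = (1×0.0720)² = 0.00518;  (1·δI/I)² = (1×0.0910)² = 0.00828
δP/P = √(0.0135) = 0.116
P = 388 W, so δP = 0.116 × 388 = 45.0 W.

45.0 W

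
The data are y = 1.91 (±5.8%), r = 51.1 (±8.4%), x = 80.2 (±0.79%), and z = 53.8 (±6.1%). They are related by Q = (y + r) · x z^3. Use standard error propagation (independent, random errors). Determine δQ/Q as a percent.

20.0%

Let u = y + r = 53.0. δu = √(δy² + δr²) = √(0.0123 + 18.4) = 4.29, so δu/u = 0.0810.
Q is then a monomial in u, x, z:
δQ/Q = √((δu/u)² + (1·δx/x)² + (3·δz/z)²) = √(0.00656 + 6.24e-05 + 0.0335) = 0.200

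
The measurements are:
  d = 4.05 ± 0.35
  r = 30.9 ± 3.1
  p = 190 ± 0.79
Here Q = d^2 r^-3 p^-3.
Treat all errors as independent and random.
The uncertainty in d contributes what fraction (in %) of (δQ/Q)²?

24.8%

(δQ/Q)² = (2·δd/d)² + (-3·δr/r)² + (-3·δp/p)²
  d term: (2×0.0864)² = 0.0299
  r term: (-3×0.100)² = 0.0906
  p term: (-3×0.00416)² = 0.000156
Total = 0.121. Share from d = 0.0299/0.121 = 0.248.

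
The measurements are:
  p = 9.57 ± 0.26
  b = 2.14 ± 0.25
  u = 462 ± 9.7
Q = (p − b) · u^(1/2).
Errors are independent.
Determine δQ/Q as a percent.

Let w = p − b = 7.43. δw = √(δp² + δb²) = √(0.0676 + 0.0625) = 0.361, so δw/w = 0.0485.
Q is then a monomial in w, u:
δQ/Q = √((δw/w)² + (½·δu/u)²) = √(0.00236 + 0.000110) = 0.0497

4.97%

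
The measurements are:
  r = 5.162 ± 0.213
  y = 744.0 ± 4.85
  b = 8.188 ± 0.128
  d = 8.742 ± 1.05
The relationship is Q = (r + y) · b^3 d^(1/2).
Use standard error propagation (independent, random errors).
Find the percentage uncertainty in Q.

7.65%

Let u = r + y = 749.2. δu = √(δr² + δy²) = √(0.0454 + 23.5) = 4.85, so δu/u = 0.00648.
Q is then a monomial in u, b, d:
δQ/Q = √((δu/u)² + (3·δb/b)² + (½·δd/d)²) = √(4.2e-05 + 0.00220 + 0.00361) = 0.0765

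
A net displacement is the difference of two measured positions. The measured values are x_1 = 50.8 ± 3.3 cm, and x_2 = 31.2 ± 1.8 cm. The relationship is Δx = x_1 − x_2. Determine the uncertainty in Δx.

Each term contributes (cᵢ δxᵢ)² to (δΔx)²:
  (δx_1)² = 10.9;  (δx_2)² = 3.24
δΔx = √(14.1) = 3.76 cm

3.76 cm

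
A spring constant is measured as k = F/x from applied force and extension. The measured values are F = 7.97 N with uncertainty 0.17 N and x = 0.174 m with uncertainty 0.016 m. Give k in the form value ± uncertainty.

45.8 ± 4.32 N/m

k is a product of powers, so relative uncertainties combine in quadrature:
  (1·δF/F)² = (1×0.0213)² = 0.000455;  (-1·δx/x)² = (-1×0.0920)² = 0.00846
δk/k = √(0.00891) = 0.0944
k = 45.8 N/m, so δk = 0.0944 × 45.8 = 4.32 N/m.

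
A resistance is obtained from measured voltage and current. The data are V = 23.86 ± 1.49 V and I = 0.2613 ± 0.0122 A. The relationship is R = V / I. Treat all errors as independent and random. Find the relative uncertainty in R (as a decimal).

R is a product of powers, so relative uncertainties combine in quadrature:
  (1·δV/V)² = (1×0.0624)² = 0.00390;  (-1·δI/I)² = (-1×0.0467)² = 0.00218
δR/R = √(0.00608) = 0.0780

0.0780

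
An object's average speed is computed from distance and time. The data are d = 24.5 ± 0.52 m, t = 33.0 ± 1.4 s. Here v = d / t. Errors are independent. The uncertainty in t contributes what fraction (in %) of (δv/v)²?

80.0%

(δv/v)² = (1·δd/d)² + (-1·δt/t)²
  d term: (1×0.0212)² = 0.000450
  t term: (-1×0.0424)² = 0.00180
Total = 0.00225. Share from t = 0.00180/0.00225 = 0.800.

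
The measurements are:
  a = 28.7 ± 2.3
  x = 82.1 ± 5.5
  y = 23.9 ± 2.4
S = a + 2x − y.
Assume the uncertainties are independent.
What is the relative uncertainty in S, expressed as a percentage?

6.80%

For a sum/difference, combine absolute errors in quadrature:
  (δa)² = 5.29;  (2·δx)² = 121;  (δy)² = 5.76
δS = √(132) = 11.5
S = 169, so δS/S = 11.5/169 = 0.0680.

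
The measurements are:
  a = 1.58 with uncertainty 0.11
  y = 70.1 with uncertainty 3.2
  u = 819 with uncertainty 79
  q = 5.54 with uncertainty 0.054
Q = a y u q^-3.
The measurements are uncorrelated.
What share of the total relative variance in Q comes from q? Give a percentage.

5.00%

(δQ/Q)² = (1·δa/a)² + (1·δy/y)² + (1·δu/u)² + (-3·δq/q)²
  a term: (1×0.0696)² = 0.00485
  y term: (1×0.0456)² = 0.00208
  u term: (1×0.0965)² = 0.00930
  q term: (-3×0.00975)² = 0.000855
Total = 0.0171. Share from q = 0.000855/0.0171 = 0.0500.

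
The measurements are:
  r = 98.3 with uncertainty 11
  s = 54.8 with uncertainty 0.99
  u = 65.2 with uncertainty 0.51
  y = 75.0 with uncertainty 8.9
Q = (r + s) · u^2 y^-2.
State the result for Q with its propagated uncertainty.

Let w = r + s = 153. δw = √(δr² + δs²) = √(121 + 0.980) = 11.0, so δw/w = 0.0721.
Q is then a monomial in w, u, y:
δQ/Q = √((δw/w)² + (2·δu/u)² + (-2·δy/y)²) = √(0.00520 + 0.000245 + 0.0563) = 0.249
Q = 116, so δQ = 0.249 × 116 = 28.8.

116 ± 28.8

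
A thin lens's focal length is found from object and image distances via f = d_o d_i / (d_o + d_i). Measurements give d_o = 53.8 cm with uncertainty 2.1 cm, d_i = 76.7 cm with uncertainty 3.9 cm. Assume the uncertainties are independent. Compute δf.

∂f/∂d_o = (d_i/(d_o+d_i))² = 0.345;  ∂f/∂d_i = (d_o/(d_o+d_i))² = 0.170
δf = √((∂f/∂d_o · δd_o)² + (∂f/∂d_i · δd_i)²) = √(0.526 + 0.439) = 0.983 cm

0.983 cm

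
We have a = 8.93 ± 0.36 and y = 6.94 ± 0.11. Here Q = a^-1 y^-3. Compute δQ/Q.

0.0623

Relative error in a monomial: (δQ/Q)² = Σ (nᵢ · δxᵢ/xᵢ)².
  (-1·δa/a)² = (-1×0.0403)² = 0.00163;  (-3·δy/y)² = (-3×0.0159)² = 0.00226
δQ/Q = √(0.00389) = 0.0623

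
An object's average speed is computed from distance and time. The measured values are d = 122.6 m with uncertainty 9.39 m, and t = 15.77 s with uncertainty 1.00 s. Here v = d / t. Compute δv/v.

Each factor contributes (exponent × relative error)² to (δv/v)²:
  (1·δd/d)² = (1×0.0766)² = 0.00587;  (-1·δt/t)² = (-1×0.0634)² = 0.00402
δv/v = √(0.00989) = 0.0994

0.0994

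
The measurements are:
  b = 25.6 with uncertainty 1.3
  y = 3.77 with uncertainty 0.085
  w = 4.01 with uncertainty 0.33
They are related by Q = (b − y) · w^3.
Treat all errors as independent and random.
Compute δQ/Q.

Let u = b − y = 21.8. δu = √(δb² + δy²) = √(1.69 + 0.00723) = 1.30, so δu/u = 0.0597.
Q is then a monomial in u, w:
δQ/Q = √((δu/u)² + (3·δw/w)²) = √(0.00356 + 0.0610) = 0.254

0.254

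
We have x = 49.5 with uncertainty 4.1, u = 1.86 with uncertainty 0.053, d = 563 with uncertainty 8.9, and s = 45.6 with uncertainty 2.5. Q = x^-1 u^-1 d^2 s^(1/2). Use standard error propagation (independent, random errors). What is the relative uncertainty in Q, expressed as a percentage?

Since Q is a product/quotient, work with relative uncertainties:
  (-1·δx/x)² = (-1×0.0828)² = 0.00686;  (-1·δu/u)² = (-1×0.0285)² = 0.000812;  (2·δd/d)² = (2×0.0158)² = 0.001000;  (½·δs/s)² = (0.5×0.0548)² = 0.000751
δQ/Q = √(0.00942) = 0.0971

9.71%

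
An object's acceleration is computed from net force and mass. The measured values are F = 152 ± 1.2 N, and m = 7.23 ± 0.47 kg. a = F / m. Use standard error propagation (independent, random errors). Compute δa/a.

Since a is a product/quotient, work with relative uncertainties:
  (1·δF/F)² = (1×0.00789)² = 6.23e-05;  (-1·δm/m)² = (-1×0.0650)² = 0.00423
δa/a = √(0.00429) = 0.0655

0.0655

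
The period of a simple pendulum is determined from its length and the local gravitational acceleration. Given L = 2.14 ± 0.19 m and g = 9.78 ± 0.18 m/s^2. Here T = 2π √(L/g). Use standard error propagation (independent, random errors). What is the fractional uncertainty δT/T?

Since T is a product/quotient, work with relative uncertainties:
  (½·δL/L)² = (0.5×0.0888)² = 0.00197;  (−½·δg/g)² = (-0.5×0.0184)² = 8.47e-05
δT/T = √(0.00206) = 0.0453

0.0453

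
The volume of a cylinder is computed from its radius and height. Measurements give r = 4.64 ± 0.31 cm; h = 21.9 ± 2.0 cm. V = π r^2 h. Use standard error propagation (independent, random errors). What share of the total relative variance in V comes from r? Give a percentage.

(δV/V)² = (2·δr/r)² + (1·δh/h)²
  r term: (2×0.0668)² = 0.0179
  h term: (1×0.0913)² = 0.00834
Total = 0.0262. Share from r = 0.0179/0.0262 = 0.682.

68.2%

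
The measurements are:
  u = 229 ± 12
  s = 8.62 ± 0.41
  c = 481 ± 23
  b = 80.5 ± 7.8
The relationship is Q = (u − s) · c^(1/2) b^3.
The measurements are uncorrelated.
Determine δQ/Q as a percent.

29.7%

Let w = u − s = 220. δw = √(δu² + δs²) = √(144 + 0.168) = 12.0, so δw/w = 0.0545.
Q is then a monomial in w, c, b:
δQ/Q = √((δw/w)² + (½·δc/c)² + (3·δb/b)²) = √(0.00297 + 0.000572 + 0.0845) = 0.297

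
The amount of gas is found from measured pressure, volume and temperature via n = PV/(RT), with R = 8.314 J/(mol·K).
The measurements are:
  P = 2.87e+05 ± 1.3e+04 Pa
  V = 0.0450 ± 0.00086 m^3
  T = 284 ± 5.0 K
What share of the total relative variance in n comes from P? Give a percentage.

(δn/n)² = (1·δP/P)² + (1·δV/V)² + (-1·δT/T)²
  P term: (1×0.0453)² = 0.00205
  V term: (1×0.0191)² = 0.000365
  T term: (-1×0.0176)² = 0.000310
Total = 0.00273. Share from P = 0.00205/0.00273 = 0.752.

75.2%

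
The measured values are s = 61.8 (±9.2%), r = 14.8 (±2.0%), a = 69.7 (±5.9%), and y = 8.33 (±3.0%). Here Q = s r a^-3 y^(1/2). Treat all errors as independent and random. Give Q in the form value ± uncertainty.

Each factor contributes (exponent × relative error)² to (δQ/Q)²:
  (1·δs/s)² = (1×0.0920)² = 0.00846;  (1·δr/r)² = (1×0.0200)² = 0.000400;  (-3·δa/a)² = (-3×0.0590)² = 0.0313;  (½·δy/y)² = (0.5×0.0300)² = 0.000225
δQ/Q = √(0.0404) = 0.201
Q = 0.00780, so δQ = 0.201 × 0.00780 = 0.00157.

0.00780 ± 0.00157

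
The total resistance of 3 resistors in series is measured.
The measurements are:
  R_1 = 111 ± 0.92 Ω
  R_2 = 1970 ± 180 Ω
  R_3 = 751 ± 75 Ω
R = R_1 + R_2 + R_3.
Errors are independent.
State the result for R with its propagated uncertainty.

2830 ± 195 Ω

For a sum/difference, combine absolute errors in quadrature:
  (δR_1)² = 0.846;  (δR_2)² = 32400;  (δR_3)² = 5620
δR = √(38000) = 195 Ω
R = 2830 Ω.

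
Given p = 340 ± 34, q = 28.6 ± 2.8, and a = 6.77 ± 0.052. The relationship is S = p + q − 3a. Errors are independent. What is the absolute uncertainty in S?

S is a linear combination, so absolute uncertainties add in quadrature:
  (δp)² = 1160;  (δq)² = 7.84;  (3·δa)² = 0.0243
δS = √(1160) = 34.1

34.1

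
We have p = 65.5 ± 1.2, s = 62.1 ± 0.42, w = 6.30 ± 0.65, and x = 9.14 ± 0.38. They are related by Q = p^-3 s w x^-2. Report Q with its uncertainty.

For a monomial Q ∝ p^-3, s, w, x^-2, fractional errors add in quadrature:
  (-3·δp/p)² = (-3×0.0183)² = 0.00302;  (1·δs/s)² = (1×0.00676)² = 4.57e-05;  (1·δw/w)² = (1×0.103)² = 0.0106;  (-2·δx/x)² = (-2×0.0416)² = 0.00691
δQ/Q = √(0.0206) = 0.144
Q = 1.67e-05, so δQ = 0.144 × 1.67e-05 = 2.39e-06.

(1.67 ± 0.239) × 10^-5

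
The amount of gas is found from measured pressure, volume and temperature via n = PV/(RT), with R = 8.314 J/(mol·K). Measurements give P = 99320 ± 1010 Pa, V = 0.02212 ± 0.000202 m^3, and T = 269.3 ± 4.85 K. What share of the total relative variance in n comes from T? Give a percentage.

(δn/n)² = (1·δP/P)² + (1·δV/V)² + (-1·δT/T)²
  P term: (1×0.0102)² = 0.000103
  V term: (1×0.00913)² = 8.34e-05
  T term: (-1×0.0180)² = 0.000324
Total = 0.000511. Share from T = 0.000324/0.000511 = 0.635.

63.5%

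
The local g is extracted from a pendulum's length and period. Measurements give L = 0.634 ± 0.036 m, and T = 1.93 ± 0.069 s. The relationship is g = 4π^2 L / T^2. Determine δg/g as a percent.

9.13%

Relative error in a monomial: (δg/g)² = Σ (nᵢ · δxᵢ/xᵢ)².
  (1·δL/L)² = (1×0.0568)² = 0.00322;  (-2·δT/T)² = (-2×0.0358)² = 0.00511
δg/g = √(0.00834) = 0.0913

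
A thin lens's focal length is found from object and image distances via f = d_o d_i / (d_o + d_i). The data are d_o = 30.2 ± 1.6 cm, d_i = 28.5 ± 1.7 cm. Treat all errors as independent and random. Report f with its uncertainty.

∂f/∂d_o = (d_i/(d_o+d_i))² = 0.236;  ∂f/∂d_i = (d_o/(d_o+d_i))² = 0.265
δf = √((∂f/∂d_o · δd_o)² + (∂f/∂d_i · δd_i)²) = √(0.142 + 0.202) = 0.587 cm
f = 14.7 cm.

14.7 ± 0.587 cm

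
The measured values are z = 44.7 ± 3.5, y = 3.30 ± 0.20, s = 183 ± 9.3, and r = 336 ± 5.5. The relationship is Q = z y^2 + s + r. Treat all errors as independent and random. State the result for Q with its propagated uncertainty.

Let p = z·y^2 = 487. δp/p = √((1·δz/z)² + (2·δy/y)²) = √(0.00613 + 0.0147) = 0.144, so δp = 70.2.
Q = p + s + r: δQ = √(δp² + δs² + δr²) = √(4930 + 86.5 + 30.2) = 71.1
Q = 1010.

1010 ± 71.1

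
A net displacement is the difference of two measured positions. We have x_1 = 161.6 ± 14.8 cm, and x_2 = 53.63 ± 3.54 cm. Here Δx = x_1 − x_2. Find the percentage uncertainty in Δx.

For a sum/difference, combine absolute errors in quadrature:
  (δx_1)² = 219;  (δx_2)² = 12.5
δΔx = √(232) = 15.2 cm
Δx = 108.0 cm, so δΔx/Δx = 15.2/108.0 = 0.141.

14.1%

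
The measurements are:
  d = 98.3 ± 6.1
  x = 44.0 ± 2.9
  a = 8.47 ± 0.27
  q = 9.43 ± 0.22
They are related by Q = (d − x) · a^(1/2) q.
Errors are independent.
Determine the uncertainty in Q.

Let u = d − x = 54.3. δu = √(δd² + δx²) = √(37.2 + 8.41) = 6.75, so δu/u = 0.124.
Q is then a monomial in u, a, q:
δQ/Q = √((δu/u)² + (½·δa/a)² + (1·δq/q)²) = √(0.0155 + 0.000254 + 0.000544) = 0.128
Q = 1490, so δQ = 0.128 × 1490 = 190.

190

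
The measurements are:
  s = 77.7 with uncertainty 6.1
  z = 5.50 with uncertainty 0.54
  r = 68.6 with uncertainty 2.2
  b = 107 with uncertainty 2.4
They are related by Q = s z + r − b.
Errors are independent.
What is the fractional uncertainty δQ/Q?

Let p = s·z = 427. δp/p = √((1·δs/s)² + (1·δz/z)²) = √(0.00616 + 0.00964) = 0.126, so δp = 53.7.
Q = p + r − b: δQ = √(δp² + δr² + δb²) = √(2890 + 4.84 + 5.76) = 53.8
Q = 389, so δQ/Q = 53.8/389 = 0.138.

0.138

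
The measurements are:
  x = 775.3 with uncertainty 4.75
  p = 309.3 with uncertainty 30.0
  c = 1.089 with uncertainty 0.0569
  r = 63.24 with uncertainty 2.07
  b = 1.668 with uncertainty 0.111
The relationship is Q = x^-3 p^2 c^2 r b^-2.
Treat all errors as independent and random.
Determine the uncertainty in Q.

Q is a product of powers, so relative uncertainties combine in quadrature:
  (-3·δx/x)² = (-3×0.00613)² = 0.000338;  (2·δp/p)² = (2×0.0970)² = 0.0376;  (2·δc/c)² = (2×0.0522)² = 0.0109;  (1·δr/r)² = (1×0.0327)² = 0.00107;  (-2·δb/b)² = (-2×0.0665)² = 0.0177
δQ/Q = √(0.0677) = 0.260
Q = 0.005534, so δQ = 0.260 × 0.005534 = 0.00144.

0.00144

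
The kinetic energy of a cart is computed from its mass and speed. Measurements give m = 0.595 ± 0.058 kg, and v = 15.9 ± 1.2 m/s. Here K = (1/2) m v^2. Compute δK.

13.5 J

Since K is a product/quotient, work with relative uncertainties:
  (1·δm/m)² = (1×0.0975)² = 0.00950;  (2·δv/v)² = (2×0.0755)² = 0.0228
δK/K = √(0.0323) = 0.180
K = 75.2 J, so δK = 0.180 × 75.2 = 13.5 J.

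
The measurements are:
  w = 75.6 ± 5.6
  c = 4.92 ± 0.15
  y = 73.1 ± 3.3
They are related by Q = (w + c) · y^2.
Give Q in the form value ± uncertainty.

(4.30 ± 0.490) × 10^5

Let u = w + c = 80.5. δu = √(δw² + δc²) = √(31.4 + 0.0225) = 5.60, so δu/u = 0.0696.
Q is then a monomial in u, y:
δQ/Q = √((δu/u)² + (2·δy/y)²) = √(0.00484 + 0.00815) = 0.114
Q = 4.3e+05, so δQ = 0.114 × 4.3e+05 = 49000.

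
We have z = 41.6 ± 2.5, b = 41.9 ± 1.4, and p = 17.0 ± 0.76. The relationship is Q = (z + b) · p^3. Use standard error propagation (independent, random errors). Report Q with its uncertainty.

(4.10 ± 0.568) × 10^5

Let u = z + b = 83.5. δu = √(δz² + δb²) = √(6.25 + 1.96) = 2.87, so δu/u = 0.0343.
Q is then a monomial in u, p:
δQ/Q = √((δu/u)² + (3·δp/p)²) = √(0.00118 + 0.0180) = 0.138
Q = 4.1e+05, so δQ = 0.138 × 4.1e+05 = 56800.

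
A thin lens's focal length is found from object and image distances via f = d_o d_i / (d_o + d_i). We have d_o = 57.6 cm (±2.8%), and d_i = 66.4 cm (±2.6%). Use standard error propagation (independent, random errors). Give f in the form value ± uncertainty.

30.8 ± 0.594 cm

∂f/∂d_o = (d_i/(d_o+d_i))² = 0.287;  ∂f/∂d_i = (d_o/(d_o+d_i))² = 0.216
δf = √((∂f/∂d_o · δd_o)² + (∂f/∂d_i · δd_i)²) = √(0.214 + 0.139) = 0.594 cm
f = 30.8 cm.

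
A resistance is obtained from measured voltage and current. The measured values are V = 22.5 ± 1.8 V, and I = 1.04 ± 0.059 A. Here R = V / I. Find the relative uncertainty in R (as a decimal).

Relative error in a monomial: (δR/R)² = Σ (nᵢ · δxᵢ/xᵢ)².
  (1·δV/V)² = (1×0.0800)² = 0.00640;  (-1·δI/I)² = (-1×0.0567)² = 0.00322
δR/R = √(0.00962) = 0.0981

0.0981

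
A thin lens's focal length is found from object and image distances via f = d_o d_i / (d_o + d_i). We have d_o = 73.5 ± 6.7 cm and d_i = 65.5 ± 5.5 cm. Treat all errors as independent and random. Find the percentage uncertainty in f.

∂f/∂d_o = (d_i/(d_o+d_i))² = 0.222;  ∂f/∂d_i = (d_o/(d_o+d_i))² = 0.280
δf = √((∂f/∂d_o · δd_o)² + (∂f/∂d_i · δd_i)²) = √(2.21 + 2.36) = 2.14 cm
f = 34.6 cm, so δf/f = 2.14/34.6 = 0.0618.

6.18%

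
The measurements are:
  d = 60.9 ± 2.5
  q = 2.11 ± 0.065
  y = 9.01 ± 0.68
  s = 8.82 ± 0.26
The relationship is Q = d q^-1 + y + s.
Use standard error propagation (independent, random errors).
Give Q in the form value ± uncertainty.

Let p = d·q^-1 = 28.9. δp/p = √((1·δd/d)² + (-1·δq/q)²) = √(0.00169 + 0.000949) = 0.0513, so δp = 1.48.
Q = p + y + s: δQ = √(δp² + δy² + δs²) = √(2.19 + 0.462 + 0.0676) = 1.65
Q = 46.7.

46.7 ± 1.65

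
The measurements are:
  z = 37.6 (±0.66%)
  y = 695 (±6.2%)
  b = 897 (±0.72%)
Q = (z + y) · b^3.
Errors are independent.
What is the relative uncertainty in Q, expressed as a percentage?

Let u = z + y = 733. δu = √(δz² + δy²) = √(0.0616 + 1860) = 43.1, so δu/u = 0.0588.
Q is then a monomial in u, b:
δQ/Q = √((δu/u)² + (3·δb/b)²) = √(0.00346 + 0.000467) = 0.0627

6.27%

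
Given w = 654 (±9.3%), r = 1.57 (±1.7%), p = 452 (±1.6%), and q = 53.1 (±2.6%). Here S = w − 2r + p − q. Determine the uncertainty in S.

61.3

S is a linear combination, so absolute uncertainties add in quadrature:
  (δw)² = 3700;  (2·δr)² = 0.00285;  (δp)² = 52.3;  (δq)² = 1.91
δS = √(3750) = 61.3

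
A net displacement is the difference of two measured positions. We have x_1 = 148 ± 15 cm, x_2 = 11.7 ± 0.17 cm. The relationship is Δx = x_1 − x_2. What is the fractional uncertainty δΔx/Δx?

0.110

Absolute uncertainties add in quadrature for a linear combination:
  (δx_1)² = 225;  (δx_2)² = 0.0289
δΔx = √(225) = 15.0 cm
Δx = 136 cm, so δΔx/Δx = 15.0/136 = 0.110.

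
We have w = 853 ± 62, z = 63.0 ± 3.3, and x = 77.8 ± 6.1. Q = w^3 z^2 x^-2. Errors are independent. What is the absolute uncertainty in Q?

Relative error in a monomial: (δQ/Q)² = Σ (nᵢ · δxᵢ/xᵢ)².
  (3·δw/w)² = (3×0.0727)² = 0.0475;  (2·δz/z)² = (2×0.0524)² = 0.0110;  (-2·δx/x)² = (-2×0.0784)² = 0.0246
δQ/Q = √(0.0831) = 0.288
Q = 4.07e+08, so δQ = 0.288 × 4.07e+08 = 1.17e+08.

1.17e+08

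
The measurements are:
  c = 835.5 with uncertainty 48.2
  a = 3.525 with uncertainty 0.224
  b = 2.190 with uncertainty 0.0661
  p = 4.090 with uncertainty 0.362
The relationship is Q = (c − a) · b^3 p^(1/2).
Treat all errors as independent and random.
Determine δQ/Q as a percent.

Let u = c − a = 832.0. δu = √(δc² + δa²) = √(2320 + 0.0502) = 48.2, so δu/u = 0.0579.
Q is then a monomial in u, b, p:
δQ/Q = √((δu/u)² + (3·δb/b)² + (½·δp/p)²) = √(0.00336 + 0.00820 + 0.00196) = 0.116

11.6%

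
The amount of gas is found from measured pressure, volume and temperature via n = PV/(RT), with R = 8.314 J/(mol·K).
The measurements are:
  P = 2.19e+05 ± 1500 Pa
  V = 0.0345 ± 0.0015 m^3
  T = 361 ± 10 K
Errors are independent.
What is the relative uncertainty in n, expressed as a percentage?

For a monomial n ∝ P, V, T^-1, fractional errors add in quadrature:
  (1·δP/P)² = (1×0.00685)² = 4.69e-05;  (1·δV/V)² = (1×0.0435)² = 0.00189;  (-1·δT/T)² = (-1×0.0277)² = 0.000767
δn/n = √(0.00270) = 0.0520

5.20%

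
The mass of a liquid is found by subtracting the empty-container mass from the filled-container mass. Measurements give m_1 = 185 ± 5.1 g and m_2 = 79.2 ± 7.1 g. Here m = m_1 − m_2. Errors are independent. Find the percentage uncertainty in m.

8.26%

Absolute uncertainties add in quadrature for a linear combination:
  (δm_1)² = 26.0;  (δm_2)² = 50.4
δm = √(76.4) = 8.74 g
m = 106 g, so δm/m = 8.74/106 = 0.0826.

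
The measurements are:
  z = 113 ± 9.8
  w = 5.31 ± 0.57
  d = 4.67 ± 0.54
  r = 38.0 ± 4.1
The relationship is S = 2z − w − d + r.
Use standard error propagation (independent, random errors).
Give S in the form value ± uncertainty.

254 ± 20.0

S is a linear combination, so absolute uncertainties add in quadrature:
  (2·δz)² = 384;  (δw)² = 0.325;  (δd)² = 0.292;  (δr)² = 16.8
δS = √(402) = 20.0
S = 254.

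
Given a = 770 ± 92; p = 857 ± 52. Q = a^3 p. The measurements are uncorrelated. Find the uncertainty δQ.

Products/powers → add relative errors in quadrature, weighted by exponent:
  (3·δa/a)² = (3×0.119)² = 0.128;  (1·δp/p)² = (1×0.0607)² = 0.00368
δQ/Q = √(0.132) = 0.364
Q = 3.91e+11, so δQ = 0.364 × 3.91e+11 = 1.42e+11.

1.42e+11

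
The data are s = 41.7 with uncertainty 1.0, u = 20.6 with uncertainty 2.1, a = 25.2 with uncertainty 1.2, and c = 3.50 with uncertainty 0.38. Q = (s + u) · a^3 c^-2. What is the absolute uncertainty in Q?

21400

Let w = s + u = 62.3. δw = √(δs² + δu²) = √(1.00 + 4.41) = 2.33, so δw/w = 0.0373.
Q is then a monomial in w, a, c:
δQ/Q = √((δw/w)² + (3·δa/a)² + (-2·δc/c)²) = √(0.00139 + 0.0204 + 0.0472) = 0.263
Q = 81400, so δQ = 0.263 × 81400 = 21400.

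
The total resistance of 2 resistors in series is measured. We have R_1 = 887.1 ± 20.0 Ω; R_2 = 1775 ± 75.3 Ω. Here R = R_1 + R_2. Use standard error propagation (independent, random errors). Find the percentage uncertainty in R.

Each term contributes (cᵢ δxᵢ)² to (δR)²:
  (δR_1)² = 400;  (δR_2)² = 5670
δR = √(6070) = 77.9 Ω
R = 2662 Ω, so δR/R = 77.9/2662 = 0.0293.

2.93%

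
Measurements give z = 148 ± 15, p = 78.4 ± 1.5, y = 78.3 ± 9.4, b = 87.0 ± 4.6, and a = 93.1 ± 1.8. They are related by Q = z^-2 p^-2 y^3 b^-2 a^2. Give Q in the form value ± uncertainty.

For a monomial Q ∝ z^-2, p^-2, y^3, b^-2, a^2, fractional errors add in quadrature:
  (-2·δz/z)² = (-2×0.101)² = 0.0411;  (-2·δp/p)² = (-2×0.0191)² = 0.00146;  (3·δy/y)² = (3×0.120)² = 0.130;  (-2·δb/b)² = (-2×0.0529)² = 0.0112;  (2·δa/a)² = (2×0.0193)² = 0.00150
δQ/Q = √(0.185) = 0.430
Q = 0.00408, so δQ = 0.430 × 0.00408 = 0.00176.

0.00408 ± 0.00176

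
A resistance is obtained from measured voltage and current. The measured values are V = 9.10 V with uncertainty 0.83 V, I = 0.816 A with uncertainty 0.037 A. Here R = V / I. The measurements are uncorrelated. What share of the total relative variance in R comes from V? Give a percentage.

80.2%

(δR/R)² = (1·δV/V)² + (-1·δI/I)²
  V term: (1×0.0912)² = 0.00832
  I term: (-1×0.0453)² = 0.00206
Total = 0.0104. Share from V = 0.00832/0.0104 = 0.802.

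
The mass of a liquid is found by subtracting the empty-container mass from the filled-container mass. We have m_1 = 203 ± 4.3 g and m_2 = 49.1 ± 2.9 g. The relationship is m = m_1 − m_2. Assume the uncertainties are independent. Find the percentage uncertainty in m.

3.37%

For a sum/difference, combine absolute errors in quadrature:
  (δm_1)² = 18.5;  (δm_2)² = 8.41
δm = √(26.9) = 5.19 g
m = 154 g, so δm/m = 5.19/154 = 0.0337.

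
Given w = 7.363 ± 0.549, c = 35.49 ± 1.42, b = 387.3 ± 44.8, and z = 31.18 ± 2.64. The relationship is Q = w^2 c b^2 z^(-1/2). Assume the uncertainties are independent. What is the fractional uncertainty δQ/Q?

For a monomial Q ∝ w^2, c, b^2, z^(-1/2), fractional errors add in quadrature:
  (2·δw/w)² = (2×0.0746)² = 0.0222;  (1·δc/c)² = (1×0.0400)² = 0.00160;  (2·δb/b)² = (2×0.116)² = 0.0535;  (−½·δz/z)² = (-0.5×0.0847)² = 0.00179
δQ/Q = √(0.0792) = 0.281

0.281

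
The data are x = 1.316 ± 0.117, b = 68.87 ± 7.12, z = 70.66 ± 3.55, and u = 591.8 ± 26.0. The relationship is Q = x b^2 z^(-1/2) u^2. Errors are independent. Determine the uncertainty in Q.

Each factor contributes (exponent × relative error)² to (δQ/Q)²:
  (1·δx/x)² = (1×0.0889)² = 0.00790;  (2·δb/b)² = (2×0.103)² = 0.0428;  (−½·δz/z)² = (-0.5×0.0502)² = 0.000631;  (2·δu/u)² = (2×0.0439)² = 0.00772
δQ/Q = √(0.0590) = 0.243
Q = 2.601e+08, so δQ = 0.243 × 2.601e+08 = 6.32e+07.

6.32e+07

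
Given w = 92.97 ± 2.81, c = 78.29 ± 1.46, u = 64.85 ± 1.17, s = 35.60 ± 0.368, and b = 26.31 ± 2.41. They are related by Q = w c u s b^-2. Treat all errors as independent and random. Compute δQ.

Each factor contributes (exponent × relative error)² to (δQ/Q)²:
  (1·δw/w)² = (1×0.0302)² = 0.000914;  (1·δc/c)² = (1×0.0186)² = 0.000348;  (1·δu/u)² = (1×0.0180)² = 0.000326;  (1·δs/s)² = (1×0.0103)² = 0.000107;  (-2·δb/b)² = (-2×0.0916)² = 0.0336
δQ/Q = √(0.0353) = 0.188
Q = 24280, so δQ = 0.188 × 24280 = 4560.

4560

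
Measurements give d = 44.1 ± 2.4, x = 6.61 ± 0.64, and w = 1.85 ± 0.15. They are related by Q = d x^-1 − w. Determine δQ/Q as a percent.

Let p = d·x^-1 = 6.67. δp/p = √((1·δd/d)² + (-1·δx/x)²) = √(0.00296 + 0.00937) = 0.111, so δp = 0.741.
Q = p − w: δQ = √(δp² + δw²) = √(0.549 + 0.0225) = 0.756
Q = 4.82, so δQ/Q = 0.756/4.82 = 0.157.

15.7%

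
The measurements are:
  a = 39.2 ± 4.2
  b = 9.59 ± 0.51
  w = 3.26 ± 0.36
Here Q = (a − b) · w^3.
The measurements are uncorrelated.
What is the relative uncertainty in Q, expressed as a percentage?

Let u = a − b = 29.6. δu = √(δa² + δb²) = √(17.6 + 0.260) = 4.23, so δu/u = 0.143.
Q is then a monomial in u, w:
δQ/Q = √((δu/u)² + (3·δw/w)²) = √(0.0204 + 0.110) = 0.361

36.1%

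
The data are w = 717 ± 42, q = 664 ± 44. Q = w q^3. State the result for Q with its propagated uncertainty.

(2.10 ± 0.435) × 10^11

Products/powers → add relative errors in quadrature, weighted by exponent:
  (1·δw/w)² = (1×0.0586)² = 0.00343;  (3·δq/q)² = (3×0.0663)² = 0.0395
δQ/Q = √(0.0430) = 0.207
Q = 2.1e+11, so δQ = 0.207 × 2.1e+11 = 4.35e+10.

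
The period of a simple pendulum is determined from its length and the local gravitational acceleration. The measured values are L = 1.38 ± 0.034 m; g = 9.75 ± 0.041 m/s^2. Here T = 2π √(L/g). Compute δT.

Products/powers → add relative errors in quadrature, weighted by exponent:
  (½·δL/L)² = (0.5×0.0246)² = 0.000152;  (−½·δg/g)² = (-0.5×0.00421)² = 4.42e-06
δT/T = √(0.000156) = 0.0125
T = 2.36 s, so δT = 0.0125 × 2.36 = 0.0295 s.

0.0295 s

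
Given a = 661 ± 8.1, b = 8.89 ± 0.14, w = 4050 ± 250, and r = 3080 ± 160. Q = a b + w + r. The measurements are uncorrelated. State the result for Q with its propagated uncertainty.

Let p = a·b = 5880. δp/p = √((1·δa/a)² + (1·δb/b)²) = √(0.000150 + 0.000248) = 0.0200, so δp = 117.
Q = p + w + r: δQ = √(δp² + δw² + δr²) = √(13700 + 62500 + 25600) = 319
Q = 13000.

13000 ± 319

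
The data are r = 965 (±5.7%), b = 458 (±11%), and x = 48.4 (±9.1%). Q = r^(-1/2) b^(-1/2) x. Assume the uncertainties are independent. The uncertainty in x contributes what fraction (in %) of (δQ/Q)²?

68.3%

(δQ/Q)² = (−½·δr/r)² + (−½·δb/b)² + (1·δx/x)²
  r term: (-0.5×0.0570)² = 0.000812
  b term: (-0.5×0.110)² = 0.00302
  x term: (1×0.0910)² = 0.00828
Total = 0.0121. Share from x = 0.00828/0.0121 = 0.683.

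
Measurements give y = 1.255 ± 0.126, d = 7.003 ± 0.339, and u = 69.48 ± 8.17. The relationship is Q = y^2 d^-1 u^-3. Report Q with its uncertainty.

(6.705 ± 2.74) × 10^-7

Relative error in a monomial: (δQ/Q)² = Σ (nᵢ · δxᵢ/xᵢ)².
  (2·δy/y)² = (2×0.100)² = 0.0403;  (-1·δd/d)² = (-1×0.0484)² = 0.00234;  (-3·δu/u)² = (-3×0.118)² = 0.124
δQ/Q = √(0.167) = 0.409
Q = 6.705e-07, so δQ = 0.409 × 6.705e-07 = 2.74e-07.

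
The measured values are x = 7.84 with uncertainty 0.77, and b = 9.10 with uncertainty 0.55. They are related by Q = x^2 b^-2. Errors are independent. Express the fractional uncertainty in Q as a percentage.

Products/powers → add relative errors in quadrature, weighted by exponent:
  (2·δx/x)² = (2×0.0982)² = 0.0386;  (-2·δb/b)² = (-2×0.0604)² = 0.0146
δQ/Q = √(0.0532) = 0.231

23.1%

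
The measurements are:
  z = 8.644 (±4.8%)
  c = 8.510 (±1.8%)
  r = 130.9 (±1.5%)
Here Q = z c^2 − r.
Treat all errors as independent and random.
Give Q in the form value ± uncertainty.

495.1 ± 37.6

Let p = z·c^2 = 626.0. δp/p = √((1·δz/z)² + (2·δc/c)²) = √(0.00230 + 0.00130) = 0.0600, so δp = 37.6.
Q = p − r: δQ = √(δp² + δr²) = √(1410 + 3.86) = 37.6
Q = 495.1.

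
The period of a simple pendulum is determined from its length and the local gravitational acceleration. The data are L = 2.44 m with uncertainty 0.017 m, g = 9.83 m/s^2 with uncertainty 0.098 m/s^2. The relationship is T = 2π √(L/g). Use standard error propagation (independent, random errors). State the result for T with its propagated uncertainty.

3.13 ± 0.0190 s

Since T is a product/quotient, work with relative uncertainties:
  (½·δL/L)² = (0.5×0.00697)² = 1.21e-05;  (−½·δg/g)² = (-0.5×0.00997)² = 2.48e-05
δT/T = √(3.7e-05) = 0.00608
T = 3.13 s, so δT = 0.00608 × 3.13 = 0.0190 s.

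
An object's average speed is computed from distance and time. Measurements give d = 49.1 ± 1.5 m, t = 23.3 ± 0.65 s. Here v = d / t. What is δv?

0.0872 m/s

v is a product of powers, so relative uncertainties combine in quadrature:
  (1·δd/d)² = (1×0.0305)² = 0.000933;  (-1·δt/t)² = (-1×0.0279)² = 0.000778
δv/v = √(0.00171) = 0.0414
v = 2.11 m/s, so δv = 0.0414 × 2.11 = 0.0872 m/s.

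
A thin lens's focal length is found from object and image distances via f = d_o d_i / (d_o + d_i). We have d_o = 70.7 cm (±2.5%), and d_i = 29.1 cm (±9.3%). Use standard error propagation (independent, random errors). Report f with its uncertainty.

∂f/∂d_o = (d_i/(d_o+d_i))² = 0.0850;  ∂f/∂d_i = (d_o/(d_o+d_i))² = 0.502
δf = √((∂f/∂d_o · δd_o)² + (∂f/∂d_i · δd_i)²) = √(0.0226 + 1.84) = 1.37 cm
f = 20.6 cm.

20.6 ± 1.37 cm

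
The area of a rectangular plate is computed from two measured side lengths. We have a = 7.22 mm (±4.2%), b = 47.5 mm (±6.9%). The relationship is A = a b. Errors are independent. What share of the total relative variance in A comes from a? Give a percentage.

(δA/A)² = (1·δa/a)² + (1·δb/b)²
  a term: (1×0.0420)² = 0.00176
  b term: (1×0.0690)² = 0.00476
Total = 0.00653. Share from a = 0.00176/0.00653 = 0.270.

27.0%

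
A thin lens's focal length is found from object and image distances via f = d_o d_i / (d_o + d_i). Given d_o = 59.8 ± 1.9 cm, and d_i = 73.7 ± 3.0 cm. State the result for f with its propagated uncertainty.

33.0 ± 0.835 cm

∂f/∂d_o = (d_i/(d_o+d_i))² = 0.305;  ∂f/∂d_i = (d_o/(d_o+d_i))² = 0.201
δf = √((∂f/∂d_o · δd_o)² + (∂f/∂d_i · δd_i)²) = √(0.335 + 0.362) = 0.835 cm
f = 33.0 cm.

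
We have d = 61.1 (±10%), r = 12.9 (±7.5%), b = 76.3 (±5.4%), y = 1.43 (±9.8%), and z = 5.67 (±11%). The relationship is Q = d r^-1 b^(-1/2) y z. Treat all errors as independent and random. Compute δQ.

Q is a product of powers, so relative uncertainties combine in quadrature:
  (1·δd/d)² = (1×0.100)² = 0.0100;  (-1·δr/r)² = (-1×0.0750)² = 0.00562;  (−½·δb/b)² = (-0.5×0.0540)² = 0.000729;  (1·δy/y)² = (1×0.0980)² = 0.00960;  (1·δz/z)² = (1×0.110)² = 0.0121
δQ/Q = √(0.0381) = 0.195
Q = 4.40, so δQ = 0.195 × 4.40 = 0.858.

0.858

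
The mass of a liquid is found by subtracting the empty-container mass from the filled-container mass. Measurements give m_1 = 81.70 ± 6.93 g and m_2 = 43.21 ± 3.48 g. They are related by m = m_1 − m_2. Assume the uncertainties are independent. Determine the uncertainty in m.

7.75 g

Sums and differences: (δm)² = Σ (cᵢ δxᵢ)².
  (δm_1)² = 48.0;  (δm_2)² = 12.1
δm = √(60.1) = 7.75 g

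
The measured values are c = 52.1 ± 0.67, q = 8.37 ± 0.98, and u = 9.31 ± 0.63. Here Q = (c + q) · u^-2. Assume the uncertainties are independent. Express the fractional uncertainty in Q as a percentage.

Let w = c + q = 60.5. δw = √(δc² + δq²) = √(0.449 + 0.960) = 1.19, so δw/w = 0.0196.
Q is then a monomial in w, u:
δQ/Q = √((δw/w)² + (-2·δu/u)²) = √(0.000385 + 0.0183) = 0.137

13.7%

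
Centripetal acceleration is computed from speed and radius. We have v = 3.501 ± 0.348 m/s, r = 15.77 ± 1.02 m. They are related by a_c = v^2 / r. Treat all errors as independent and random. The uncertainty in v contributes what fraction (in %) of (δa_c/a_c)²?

(δa_c/a_c)² = (2·δv/v)² + (-1·δr/r)²
  v term: (2×0.0994)² = 0.0395
  r term: (-1×0.0647)² = 0.00418
Total = 0.0437. Share from v = 0.0395/0.0437 = 0.904.

90.4%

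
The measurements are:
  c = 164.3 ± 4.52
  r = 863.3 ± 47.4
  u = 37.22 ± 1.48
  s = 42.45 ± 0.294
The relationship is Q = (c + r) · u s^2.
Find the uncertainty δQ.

4.32e+06

Let w = c + r = 1028. δw = √(δc² + δr²) = √(20.4 + 2250) = 47.6, so δw/w = 0.0463.
Q is then a monomial in w, u, s:
δQ/Q = √((δw/w)² + (1·δu/u)² + (2·δs/s)²) = √(0.00215 + 0.00158 + 0.000192) = 0.0626
Q = 6.892e+07, so δQ = 0.0626 × 6.892e+07 = 4.32e+06.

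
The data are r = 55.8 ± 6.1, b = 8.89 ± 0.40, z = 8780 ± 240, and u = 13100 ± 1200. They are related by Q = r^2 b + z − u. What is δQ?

Let p = r^2·b = 27700. δp/p = √((2·δr/r)² + (1·δb/b)²) = √(0.0478 + 0.00202) = 0.223, so δp = 6180.
Q = p + z − u: δQ = √(δp² + δz² + δu²) = √(3.82e+07 + 57600 + 1.44e+06) = 6300

6300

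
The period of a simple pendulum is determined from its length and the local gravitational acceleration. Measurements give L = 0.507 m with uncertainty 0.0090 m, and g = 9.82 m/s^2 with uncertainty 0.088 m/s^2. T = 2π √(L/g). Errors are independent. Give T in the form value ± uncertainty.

1.43 ± 0.0142 s

For a monomial T ∝ L^(1/2), g^(-1/2), fractional errors add in quadrature:
  (½·δL/L)² = (0.5×0.0178)² = 7.88e-05;  (−½·δg/g)² = (-0.5×0.00896)² = 2.01e-05
δT/T = √(9.89e-05) = 0.00994
T = 1.43 s, so δT = 0.00994 × 1.43 = 0.0142 s.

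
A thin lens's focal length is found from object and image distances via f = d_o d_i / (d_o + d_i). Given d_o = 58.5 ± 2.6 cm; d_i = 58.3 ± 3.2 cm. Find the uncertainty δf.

1.03 cm

∂f/∂d_o = (d_i/(d_o+d_i))² = 0.249;  ∂f/∂d_i = (d_o/(d_o+d_i))² = 0.251
δf = √((∂f/∂d_o · δd_o)² + (∂f/∂d_i · δd_i)²) = √(0.420 + 0.644) = 1.03 cm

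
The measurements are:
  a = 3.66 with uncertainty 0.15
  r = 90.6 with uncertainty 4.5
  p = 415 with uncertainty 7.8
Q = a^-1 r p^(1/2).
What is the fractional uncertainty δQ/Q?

0.0651

Each factor contributes (exponent × relative error)² to (δQ/Q)²:
  (-1·δa/a)² = (-1×0.0410)² = 0.00168;  (1·δr/r)² = (1×0.0497)² = 0.00247;  (½·δp/p)² = (0.5×0.0188)² = 8.83e-05
δQ/Q = √(0.00423) = 0.0651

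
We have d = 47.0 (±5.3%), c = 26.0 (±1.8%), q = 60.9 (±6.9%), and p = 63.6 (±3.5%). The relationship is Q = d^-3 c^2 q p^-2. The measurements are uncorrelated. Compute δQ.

For a monomial Q ∝ d^-3, c^2, q, p^-2, fractional errors add in quadrature:
  (-3·δd/d)² = (-3×0.0530)² = 0.0253;  (2·δc/c)² = (2×0.0180)² = 0.00130;  (1·δq/q)² = (1×0.0690)² = 0.00476;  (-2·δp/p)² = (-2×0.0350)² = 0.00490
δQ/Q = √(0.0362) = 0.190
Q = 9.8e-05, so δQ = 0.190 × 9.8e-05 = 1.87e-05.

1.87e-05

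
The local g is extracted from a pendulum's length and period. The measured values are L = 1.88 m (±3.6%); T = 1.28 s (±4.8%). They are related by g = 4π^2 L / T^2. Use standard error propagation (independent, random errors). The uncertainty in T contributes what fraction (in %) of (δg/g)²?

(δg/g)² = (1·δL/L)² + (-2·δT/T)²
  L term: (1×0.0360)² = 0.00130
  T term: (-2×0.0480)² = 0.00922
Total = 0.0105. Share from T = 0.00922/0.0105 = 0.877.

87.7%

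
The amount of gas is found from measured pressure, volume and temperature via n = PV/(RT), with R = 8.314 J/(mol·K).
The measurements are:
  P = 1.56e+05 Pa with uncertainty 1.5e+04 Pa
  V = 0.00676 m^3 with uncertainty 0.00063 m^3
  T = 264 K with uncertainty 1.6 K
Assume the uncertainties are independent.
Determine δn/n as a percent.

Since n is a product/quotient, work with relative uncertainties:
  (1·δP/P)² = (1×0.0962)² = 0.00925;  (1·δV/V)² = (1×0.0932)² = 0.00869;  (-1·δT/T)² = (-1×0.00606)² = 3.67e-05
δn/n = √(0.0180) = 0.134

13.4%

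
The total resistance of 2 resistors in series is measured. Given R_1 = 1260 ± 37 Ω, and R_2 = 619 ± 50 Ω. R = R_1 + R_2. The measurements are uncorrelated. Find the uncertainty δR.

62.2 Ω

Absolute uncertainties add in quadrature for a linear combination:
  (δR_1)² = 1370;  (δR_2)² = 2500
δR = √(3870) = 62.2 Ω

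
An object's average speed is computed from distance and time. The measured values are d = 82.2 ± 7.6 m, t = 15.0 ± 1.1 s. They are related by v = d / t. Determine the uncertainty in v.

0.647 m/s

For a monomial v ∝ d, t^-1, fractional errors add in quadrature:
  (1·δd/d)² = (1×0.0925)² = 0.00855;  (-1·δt/t)² = (-1×0.0733)² = 0.00538
δv/v = √(0.0139) = 0.118
v = 5.48 m/s, so δv = 0.118 × 5.48 = 0.647 m/s.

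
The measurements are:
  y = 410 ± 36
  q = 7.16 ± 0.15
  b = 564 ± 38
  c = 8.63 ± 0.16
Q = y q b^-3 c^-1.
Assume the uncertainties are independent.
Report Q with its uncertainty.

(1.90 ± 0.421) × 10^-6

Since Q is a product/quotient, work with relative uncertainties:
  (1·δy/y)² = (1×0.0878)² = 0.00771;  (1·δq/q)² = (1×0.0209)² = 0.000439;  (-3·δb/b)² = (-3×0.0674)² = 0.0409;  (-1·δc/c)² = (-1×0.0185)² = 0.000344
δQ/Q = √(0.0493) = 0.222
Q = 1.9e-06, so δQ = 0.222 × 1.9e-06 = 4.21e-07.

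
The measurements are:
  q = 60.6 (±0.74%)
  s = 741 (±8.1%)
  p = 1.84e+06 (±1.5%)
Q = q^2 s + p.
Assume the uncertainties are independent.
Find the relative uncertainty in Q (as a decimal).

Let w = q^2·s = 2.72e+06. δw/w = √((2·δq/q)² + (1·δs/s)²) = √(0.000219 + 0.00656) = 0.0823, so δw = 2.24e+05.
Q = w + p: δQ = √(δw² + δp²) = √(5.02e+10 + 7.62e+08) = 2.26e+05
Q = 4.56e+06, so δQ/Q = 2.26e+05/4.56e+06 = 0.0495.

0.0495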